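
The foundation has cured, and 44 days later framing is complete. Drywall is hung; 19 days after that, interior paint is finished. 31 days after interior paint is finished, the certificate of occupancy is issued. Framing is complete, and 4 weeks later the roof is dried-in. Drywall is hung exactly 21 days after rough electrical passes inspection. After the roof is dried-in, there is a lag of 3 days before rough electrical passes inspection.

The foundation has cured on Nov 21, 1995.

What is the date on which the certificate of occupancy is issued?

Apr 15, 1996

The foundation has cured: Nov 21, 1995.
Framing is complete: Nov 21, 1995 + 44 days = Jan 4, 1996.
The roof is dried-in: Jan 4, 1996 + 4 weeks = Feb 1, 1996.
Rough electrical passes inspection: Feb 1, 1996 + 3 days = Feb 4, 1996.
Drywall is hung: Feb 4, 1996 + 21 days = Feb 25, 1996.
Interior paint is finished: Feb 25, 1996 + 19 days = Mar 15, 1996.
The certificate of occupancy is issued: Mar 15, 1996 + 31 days = Apr 15, 1996.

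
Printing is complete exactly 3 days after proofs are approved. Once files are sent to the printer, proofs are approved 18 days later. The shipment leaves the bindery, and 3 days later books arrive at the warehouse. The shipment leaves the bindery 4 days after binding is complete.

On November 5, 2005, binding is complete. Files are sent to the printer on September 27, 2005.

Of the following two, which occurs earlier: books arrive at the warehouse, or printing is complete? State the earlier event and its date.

Printing is complete — October 18, 2005

Binding is complete: Nov 5, 2005.
The shipment leaves the bindery: Nov 5, 2005 + 4 days = Nov 9, 2005.
Books arrive at the warehouse: Nov 9, 2005 + 3 days = Nov 12, 2005.
Files are sent to the printer: Sep 27, 2005.
Proofs are approved: Sep 27, 2005 + 18 days = Oct 15, 2005.
Printing is complete: Oct 15, 2005 + 3 days = Oct 18, 2005.
Comparing: books arrive at the warehouse on Nov 12, 2005 vs printing is complete on Oct 18, 2005. Earlier: printing is complete.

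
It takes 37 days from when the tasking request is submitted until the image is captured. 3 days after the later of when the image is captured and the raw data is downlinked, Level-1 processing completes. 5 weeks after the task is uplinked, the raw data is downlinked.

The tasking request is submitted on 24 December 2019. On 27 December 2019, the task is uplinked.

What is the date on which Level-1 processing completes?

3 February 2020

The tasking request is submitted: Dec 24, 2019.
The image is captured: Dec 24, 2019 + 37 days = Jan 30, 2020.
The task is uplinked: Dec 27, 2019.
The raw data is downlinked: Dec 27, 2019 + 5 weeks = Jan 31, 2020.
Both prerequisites met — the image is captured (Jan 30, 2020), the raw data is downlinked (Jan 31, 2020); the later is Jan 31, 2020.
Level-1 processing completes: Jan 31, 2020 + 3 days = Feb 3, 2020.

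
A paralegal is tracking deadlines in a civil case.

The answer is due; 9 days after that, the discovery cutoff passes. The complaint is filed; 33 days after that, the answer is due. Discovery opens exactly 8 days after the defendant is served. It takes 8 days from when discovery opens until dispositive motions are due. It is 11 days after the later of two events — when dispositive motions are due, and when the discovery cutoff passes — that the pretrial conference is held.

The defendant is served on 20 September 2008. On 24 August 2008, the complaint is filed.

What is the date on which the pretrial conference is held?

The defendant is served: Sep 20, 2008.
Discovery opens: Sep 20, 2008 + 8 days = Sep 28, 2008.
Dispositive motions are due: Sep 28, 2008 + 8 days = Oct 6, 2008.
The complaint is filed: Aug 24, 2008.
The answer is due: Aug 24, 2008 + 33 days = Sep 26, 2008.
The discovery cutoff passes: Sep 26, 2008 + 9 days = Oct 5, 2008.
Both prerequisites met — dispositive motions are due (Oct 6, 2008), the discovery cutoff passes (Oct 5, 2008); the later is Oct 6, 2008.
The pretrial conference is held: Oct 6, 2008 + 11 days = Oct 17, 2008.

17 October 2008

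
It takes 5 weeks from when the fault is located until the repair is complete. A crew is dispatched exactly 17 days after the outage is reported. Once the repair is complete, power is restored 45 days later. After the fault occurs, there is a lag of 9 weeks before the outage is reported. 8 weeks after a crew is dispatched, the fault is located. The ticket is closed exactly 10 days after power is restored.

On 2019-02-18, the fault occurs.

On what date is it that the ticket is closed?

2019-10-02

The fault occurs: Feb 18, 2019.
The outage is reported: Feb 18, 2019 + 9 weeks = Apr 22, 2019.
A crew is dispatched: Apr 22, 2019 + 17 days = May 9, 2019.
The fault is located: May 9, 2019 + 8 weeks = Jul 4, 2019.
The repair is complete: Jul 4, 2019 + 5 weeks = Aug 8, 2019.
Power is restored: Aug 8, 2019 + 45 days = Sep 22, 2019.
The ticket is closed: Sep 22, 2019 + 10 days = Oct 2, 2019.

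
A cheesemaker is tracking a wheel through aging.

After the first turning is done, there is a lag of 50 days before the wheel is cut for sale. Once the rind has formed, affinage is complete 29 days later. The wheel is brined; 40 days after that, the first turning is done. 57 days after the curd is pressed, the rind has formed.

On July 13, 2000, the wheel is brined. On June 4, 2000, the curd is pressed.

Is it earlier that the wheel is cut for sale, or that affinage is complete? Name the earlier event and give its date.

Affinage is complete — August 29, 2000

The wheel is brined: Jul 13, 2000.
The first turning is done: Jul 13, 2000 + 40 days = Aug 22, 2000.
The wheel is cut for sale: Aug 22, 2000 + 50 days = Oct 11, 2000.
The curd is pressed: Jun 4, 2000.
The rind has formed: Jun 4, 2000 + 57 days = Jul 31, 2000.
Affinage is complete: Jul 31, 2000 + 29 days = Aug 29, 2000.
Comparing: the wheel is cut for sale on Oct 11, 2000 vs affinage is complete on Aug 29, 2000. Earlier: affinage is complete.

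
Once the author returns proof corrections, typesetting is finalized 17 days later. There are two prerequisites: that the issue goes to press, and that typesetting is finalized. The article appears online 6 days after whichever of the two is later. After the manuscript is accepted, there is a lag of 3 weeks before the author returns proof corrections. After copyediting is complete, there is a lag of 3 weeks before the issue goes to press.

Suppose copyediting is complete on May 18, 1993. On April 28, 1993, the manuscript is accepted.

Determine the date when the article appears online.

June 14, 1993

Copyediting is complete: May 18, 1993.
The issue goes to press: May 18, 1993 + 3 weeks = Jun 8, 1993.
The manuscript is accepted: Apr 28, 1993.
The author returns proof corrections: Apr 28, 1993 + 3 weeks = May 19, 1993.
Typesetting is finalized: May 19, 1993 + 17 days = Jun 5, 1993.
Both prerequisites met — the issue goes to press (Jun 8, 1993), typesetting is finalized (Jun 5, 1993); the later is Jun 8, 1993.
The article appears online: Jun 8, 1993 + 6 days = Jun 14, 1993.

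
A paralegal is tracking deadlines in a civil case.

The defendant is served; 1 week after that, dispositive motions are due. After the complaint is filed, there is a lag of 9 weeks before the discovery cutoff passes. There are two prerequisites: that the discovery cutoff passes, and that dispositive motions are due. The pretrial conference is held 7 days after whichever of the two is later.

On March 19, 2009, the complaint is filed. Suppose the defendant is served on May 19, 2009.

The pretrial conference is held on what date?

June 2, 2009

The complaint is filed: Mar 19, 2009.
The discovery cutoff passes: Mar 19, 2009 + 9 weeks = May 21, 2009.
The defendant is served: May 19, 2009.
Dispositive motions are due: May 19, 2009 + 1 week = May 26, 2009.
Both prerequisites met — the discovery cutoff passes (May 21, 2009), dispositive motions are due (May 26, 2009); the later is May 26, 2009.
The pretrial conference is held: May 26, 2009 + 7 days = Jun 2, 2009.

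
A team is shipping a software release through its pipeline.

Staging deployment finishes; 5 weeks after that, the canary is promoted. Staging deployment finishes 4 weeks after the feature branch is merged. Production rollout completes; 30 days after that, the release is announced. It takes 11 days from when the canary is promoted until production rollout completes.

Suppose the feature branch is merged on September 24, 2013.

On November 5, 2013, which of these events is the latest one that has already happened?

The feature branch is merged: Sep 24, 2013.
Staging deployment finishes: Sep 24, 2013 + 4 weeks = Oct 22, 2013.
The canary is promoted: Oct 22, 2013 + 5 weeks = Nov 26, 2013.
Production rollout completes: Nov 26, 2013 + 11 days = Dec 7, 2013.
The release is announced: Dec 7, 2013 + 30 days = Jan 6, 2014.
Nov 5, 2013 falls between when staging deployment finishes (Oct 22, 2013) and when the canary is promoted (Nov 26, 2013).

Staging deployment finishes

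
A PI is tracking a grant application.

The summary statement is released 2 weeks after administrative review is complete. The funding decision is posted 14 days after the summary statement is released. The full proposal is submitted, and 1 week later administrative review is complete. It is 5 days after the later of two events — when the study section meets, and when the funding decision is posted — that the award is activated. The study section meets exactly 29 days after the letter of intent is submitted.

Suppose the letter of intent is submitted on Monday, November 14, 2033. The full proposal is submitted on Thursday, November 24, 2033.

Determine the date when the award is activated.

The letter of intent is submitted: Nov 14, 2033.
The study section meets: Nov 14, 2033 + 29 days = Dec 13, 2033.
The full proposal is submitted: Nov 24, 2033.
Administrative review is complete: Nov 24, 2033 + 1 week = Dec 1, 2033.
The summary statement is released: Dec 1, 2033 + 2 weeks = Dec 15, 2033.
The funding decision is posted: Dec 15, 2033 + 14 days = Dec 29, 2033.
Both prerequisites met — the study section meets (Dec 13, 2033), the funding decision is posted (Dec 29, 2033); the later is Dec 29, 2033.
The award is activated: Dec 29, 2033 + 5 days = Jan 3, 2034.

Tuesday, January 3, 2034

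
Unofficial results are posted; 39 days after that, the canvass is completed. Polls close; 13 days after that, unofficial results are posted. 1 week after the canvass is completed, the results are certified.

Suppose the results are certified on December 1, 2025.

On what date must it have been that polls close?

The results are certified: Dec 1, 2025.
The canvass is completed: Dec 1, 2025 − 1 week = Nov 24, 2025.
Unofficial results are posted: Nov 24, 2025 − 39 days = Oct 16, 2025.
Polls close: Oct 16, 2025 − 13 days = Oct 3, 2025.

October 3, 2025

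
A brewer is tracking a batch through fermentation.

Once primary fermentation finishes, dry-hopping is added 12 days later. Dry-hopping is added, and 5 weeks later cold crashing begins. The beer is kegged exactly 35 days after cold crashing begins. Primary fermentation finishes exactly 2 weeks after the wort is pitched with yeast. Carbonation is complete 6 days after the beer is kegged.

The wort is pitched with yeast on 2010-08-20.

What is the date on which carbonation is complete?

The wort is pitched with yeast: Aug 20, 2010.
Primary fermentation finishes: Aug 20, 2010 + 2 weeks = Sep 3, 2010.
Dry-hopping is added: Sep 3, 2010 + 12 days = Sep 15, 2010.
Cold crashing begins: Sep 15, 2010 + 5 weeks = Oct 20, 2010.
The beer is kegged: Oct 20, 2010 + 35 days = Nov 24, 2010.
Carbonation is complete: Nov 24, 2010 + 6 days = Nov 30, 2010.

2010-11-30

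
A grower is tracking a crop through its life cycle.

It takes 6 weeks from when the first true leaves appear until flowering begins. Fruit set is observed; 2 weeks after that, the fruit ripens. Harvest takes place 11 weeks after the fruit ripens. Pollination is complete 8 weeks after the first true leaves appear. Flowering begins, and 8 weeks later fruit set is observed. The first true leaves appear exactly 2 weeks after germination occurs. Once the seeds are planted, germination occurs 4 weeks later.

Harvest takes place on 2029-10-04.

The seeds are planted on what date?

2029-02-15

Harvest takes place: Oct 4, 2029.
The fruit ripens: Oct 4, 2029 − 11 weeks = Jul 19, 2029.
Fruit set is observed: Jul 19, 2029 − 2 weeks = Jul 5, 2029.
Flowering begins: Jul 5, 2029 − 8 weeks = May 10, 2029.
The first true leaves appear: May 10, 2029 − 6 weeks = Mar 29, 2029.
Germination occurs: Mar 29, 2029 − 2 weeks = Mar 15, 2029.
The seeds are planted: Mar 15, 2029 − 4 weeks = Feb 15, 2029.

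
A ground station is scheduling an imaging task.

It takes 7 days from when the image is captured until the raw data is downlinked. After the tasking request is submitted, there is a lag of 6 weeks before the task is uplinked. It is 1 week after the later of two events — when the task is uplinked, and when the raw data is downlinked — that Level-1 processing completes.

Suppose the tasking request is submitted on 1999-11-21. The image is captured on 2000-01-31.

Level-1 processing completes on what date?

2000-02-14

The tasking request is submitted: Nov 21, 1999.
The task is uplinked: Nov 21, 1999 + 6 weeks = Jan 2, 2000.
The image is captured: Jan 31, 2000.
The raw data is downlinked: Jan 31, 2000 + 7 days = Feb 7, 2000.
Both prerequisites met — the task is uplinked (Jan 2, 2000), the raw data is downlinked (Feb 7, 2000); the later is Feb 7, 2000.
Level-1 processing completes: Feb 7, 2000 + 1 week = Feb 14, 2000.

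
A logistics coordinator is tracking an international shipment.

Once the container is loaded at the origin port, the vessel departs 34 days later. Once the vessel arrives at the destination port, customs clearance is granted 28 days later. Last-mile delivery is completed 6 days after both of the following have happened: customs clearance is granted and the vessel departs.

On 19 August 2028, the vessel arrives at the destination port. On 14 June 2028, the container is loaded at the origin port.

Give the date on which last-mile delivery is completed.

22 September 2028

The vessel arrives at the destination port: Aug 19, 2028.
Customs clearance is granted: Aug 19, 2028 + 28 days = Sep 16, 2028.
The container is loaded at the origin port: Jun 14, 2028.
The vessel departs: Jun 14, 2028 + 34 days = Jul 18, 2028.
Both prerequisites met — customs clearance is granted (Sep 16, 2028), the vessel departs (Jul 18, 2028); the later is Sep 16, 2028.
Last-mile delivery is completed: Sep 16, 2028 + 6 days = Sep 22, 2028.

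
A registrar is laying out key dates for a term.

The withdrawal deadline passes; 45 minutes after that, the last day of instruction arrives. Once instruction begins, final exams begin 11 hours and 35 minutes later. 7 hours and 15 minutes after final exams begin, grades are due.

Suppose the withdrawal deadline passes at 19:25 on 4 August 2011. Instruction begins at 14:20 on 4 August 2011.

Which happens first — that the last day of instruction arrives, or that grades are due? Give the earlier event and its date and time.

The last day of instruction arrives — 20:10 on 4 August 2011

The withdrawal deadline passes: 19:25 Aug 4, 2011.
The last day of instruction arrives: 19:25 Aug 4, 2011 + 45m = 20:10 Aug 4, 2011.
Instruction begins: 14:20 Aug 4, 2011.
Final exams begin: 14:20 Aug 4, 2011 + 11h35m = 01:55 Aug 5, 2011.
Grades are due: 01:55 Aug 5, 2011 + 7h15m = 09:10 Aug 5, 2011.
Comparing: the last day of instruction arrives at 20:10 Aug 4, 2011 vs grades are due at 09:10 Aug 5, 2011. Earlier: the last day of instruction arrives.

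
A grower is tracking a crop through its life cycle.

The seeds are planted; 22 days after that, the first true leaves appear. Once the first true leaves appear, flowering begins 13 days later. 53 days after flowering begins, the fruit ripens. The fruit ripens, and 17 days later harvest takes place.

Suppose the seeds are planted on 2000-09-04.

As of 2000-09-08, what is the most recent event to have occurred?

The seeds are planted

The seeds are planted: Sep 4, 2000.
The first true leaves appear: Sep 4, 2000 + 22 days = Sep 26, 2000.
Flowering begins: Sep 26, 2000 + 13 days = Oct 9, 2000.
The fruit ripens: Oct 9, 2000 + 53 days = Dec 1, 2000.
Harvest takes place: Dec 1, 2000 + 17 days = Dec 18, 2000.
Sep 8, 2000 falls between when the seeds are planted (Sep 4, 2000) and when the first true leaves appear (Sep 26, 2000).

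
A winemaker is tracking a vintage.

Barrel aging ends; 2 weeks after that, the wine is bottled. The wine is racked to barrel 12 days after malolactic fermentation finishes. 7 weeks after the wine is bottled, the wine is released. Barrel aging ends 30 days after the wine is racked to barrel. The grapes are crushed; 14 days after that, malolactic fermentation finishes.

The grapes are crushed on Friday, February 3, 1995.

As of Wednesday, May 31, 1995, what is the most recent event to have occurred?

The wine is bottled

The grapes are crushed: Feb 3, 1995.
Malolactic fermentation finishes: Feb 3, 1995 + 14 days = Feb 17, 1995.
The wine is racked to barrel: Feb 17, 1995 + 12 days = Mar 1, 1995.
Barrel aging ends: Mar 1, 1995 + 30 days = Mar 31, 1995.
The wine is bottled: Mar 31, 1995 + 2 weeks = Apr 14, 1995.
The wine is released: Apr 14, 1995 + 7 weeks = Jun 2, 1995.
May 31, 1995 falls between when the wine is bottled (Apr 14, 1995) and when the wine is released (Jun 2, 1995).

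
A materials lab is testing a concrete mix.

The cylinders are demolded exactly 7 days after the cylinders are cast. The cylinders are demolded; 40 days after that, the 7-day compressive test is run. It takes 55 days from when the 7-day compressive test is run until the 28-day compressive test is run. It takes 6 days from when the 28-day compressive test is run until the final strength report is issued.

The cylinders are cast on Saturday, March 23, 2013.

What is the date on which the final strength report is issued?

The cylinders are cast: Mar 23, 2013.
The cylinders are demolded: Mar 23, 2013 + 7 days = Mar 30, 2013.
The 7-day compressive test is run: Mar 30, 2013 + 40 days = May 9, 2013.
The 28-day compressive test is run: May 9, 2013 + 55 days = Jul 3, 2013.
The final strength report is issued: Jul 3, 2013 + 6 days = Jul 9, 2013.

Tuesday, July 9, 2013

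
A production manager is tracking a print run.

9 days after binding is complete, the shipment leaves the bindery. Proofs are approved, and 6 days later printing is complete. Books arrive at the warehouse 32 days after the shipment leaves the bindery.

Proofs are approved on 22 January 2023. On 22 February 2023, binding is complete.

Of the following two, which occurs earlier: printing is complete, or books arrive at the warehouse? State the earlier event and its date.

Printing is complete — 28 January 2023

Proofs are approved: Jan 22, 2023.
Printing is complete: Jan 22, 2023 + 6 days = Jan 28, 2023.
Binding is complete: Feb 22, 2023.
The shipment leaves the bindery: Feb 22, 2023 + 9 days = Mar 3, 2023.
Books arrive at the warehouse: Mar 3, 2023 + 32 days = Apr 4, 2023.
Comparing: printing is complete on Jan 28, 2023 vs books arrive at the warehouse on Apr 4, 2023. Earlier: printing is complete.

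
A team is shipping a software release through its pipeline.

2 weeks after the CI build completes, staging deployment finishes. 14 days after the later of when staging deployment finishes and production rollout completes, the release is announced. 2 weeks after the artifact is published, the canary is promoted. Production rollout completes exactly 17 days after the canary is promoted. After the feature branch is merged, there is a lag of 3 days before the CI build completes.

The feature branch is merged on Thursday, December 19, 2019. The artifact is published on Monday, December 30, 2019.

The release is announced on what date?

The feature branch is merged: Dec 19, 2019.
The CI build completes: Dec 19, 2019 + 3 days = Dec 22, 2019.
Staging deployment finishes: Dec 22, 2019 + 2 weeks = Jan 5, 2020.
The artifact is published: Dec 30, 2019.
The canary is promoted: Dec 30, 2019 + 2 weeks = Jan 13, 2020.
Production rollout completes: Jan 13, 2020 + 17 days = Jan 30, 2020.
Both prerequisites met — staging deployment finishes (Jan 5, 2020), production rollout completes (Jan 30, 2020); the later is Jan 30, 2020.
The release is announced: Jan 30, 2020 + 14 days = Feb 13, 2020.

Thursday, February 13, 2020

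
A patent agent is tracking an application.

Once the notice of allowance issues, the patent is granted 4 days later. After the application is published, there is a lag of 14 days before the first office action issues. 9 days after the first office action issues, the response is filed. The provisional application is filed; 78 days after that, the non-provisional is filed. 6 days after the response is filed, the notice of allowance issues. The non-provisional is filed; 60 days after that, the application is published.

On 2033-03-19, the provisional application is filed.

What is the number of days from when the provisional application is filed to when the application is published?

138 days

Causal path: the provisional application is filed → the non-provisional is filed → the application is published.
Total delay along the path: 78 + 60 = 138 days.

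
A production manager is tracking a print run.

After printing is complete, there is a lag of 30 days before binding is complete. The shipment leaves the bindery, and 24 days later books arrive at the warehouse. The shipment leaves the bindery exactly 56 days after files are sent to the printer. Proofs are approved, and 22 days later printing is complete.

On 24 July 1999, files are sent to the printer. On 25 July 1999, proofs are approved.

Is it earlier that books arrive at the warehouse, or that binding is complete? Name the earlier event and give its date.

Files are sent to the printer: Jul 24, 1999.
The shipment leaves the bindery: Jul 24, 1999 + 56 days = Sep 18, 1999.
Books arrive at the warehouse: Sep 18, 1999 + 24 days = Oct 12, 1999.
Proofs are approved: Jul 25, 1999.
Printing is complete: Jul 25, 1999 + 22 days = Aug 16, 1999.
Binding is complete: Aug 16, 1999 + 30 days = Sep 15, 1999.
Comparing: books arrive at the warehouse on Oct 12, 1999 vs binding is complete on Sep 15, 1999. Earlier: binding is complete.

Binding is complete — 15 September 1999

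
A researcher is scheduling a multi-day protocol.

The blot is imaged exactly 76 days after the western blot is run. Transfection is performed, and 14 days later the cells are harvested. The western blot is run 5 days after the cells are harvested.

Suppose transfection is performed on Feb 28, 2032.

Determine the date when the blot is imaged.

Jun 2, 2032

Transfection is performed: Feb 28, 2032.
The cells are harvested: Feb 28, 2032 + 14 days = Mar 13, 2032.
The western blot is run: Mar 13, 2032 + 5 days = Mar 18, 2032.
The blot is imaged: Mar 18, 2032 + 76 days = Jun 2, 2032.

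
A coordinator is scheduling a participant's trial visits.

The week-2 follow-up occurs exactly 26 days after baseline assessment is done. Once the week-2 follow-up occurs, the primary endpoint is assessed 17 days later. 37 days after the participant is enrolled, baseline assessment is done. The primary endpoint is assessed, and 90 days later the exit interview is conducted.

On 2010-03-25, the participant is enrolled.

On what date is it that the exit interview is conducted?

The participant is enrolled: Mar 25, 2010.
Baseline assessment is done: Mar 25, 2010 + 37 days = May 1, 2010.
The week-2 follow-up occurs: May 1, 2010 + 26 days = May 27, 2010.
The primary endpoint is assessed: May 27, 2010 + 17 days = Jun 13, 2010.
The exit interview is conducted: Jun 13, 2010 + 90 days = Sep 11, 2010.

2010-09-11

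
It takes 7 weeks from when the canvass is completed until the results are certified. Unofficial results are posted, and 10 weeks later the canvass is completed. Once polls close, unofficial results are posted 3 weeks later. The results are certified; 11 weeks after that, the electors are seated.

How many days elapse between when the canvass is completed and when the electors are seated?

Causal path: the canvass is completed → the results are certified → the electors are seated.
Total delay along the path: 7 + 11 weeks = 18 weeks = 126 days.

126 days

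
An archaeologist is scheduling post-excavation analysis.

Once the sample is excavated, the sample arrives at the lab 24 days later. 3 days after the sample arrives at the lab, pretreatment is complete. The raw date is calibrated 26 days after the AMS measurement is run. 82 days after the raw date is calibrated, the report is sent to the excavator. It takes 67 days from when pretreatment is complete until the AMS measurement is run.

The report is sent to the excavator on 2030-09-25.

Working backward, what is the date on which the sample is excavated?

2030-03-07

The report is sent to the excavator: Sep 25, 2030.
The raw date is calibrated: Sep 25, 2030 − 82 days = Jul 5, 2030.
The AMS measurement is run: Jul 5, 2030 − 26 days = Jun 9, 2030.
Pretreatment is complete: Jun 9, 2030 − 67 days = Apr 3, 2030.
The sample arrives at the lab: Apr 3, 2030 − 3 days = Mar 31, 2030.
The sample is excavated: Mar 31, 2030 − 24 days = Mar 7, 2030.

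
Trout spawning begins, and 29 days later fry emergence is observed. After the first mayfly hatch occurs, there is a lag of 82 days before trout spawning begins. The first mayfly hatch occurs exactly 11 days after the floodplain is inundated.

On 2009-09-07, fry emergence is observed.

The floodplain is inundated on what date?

2009-05-08

Fry emergence is observed: Sep 7, 2009.
Trout spawning begins: Sep 7, 2009 − 29 days = Aug 9, 2009.
The first mayfly hatch occurs: Aug 9, 2009 − 82 days = May 19, 2009.
The floodplain is inundated: May 19, 2009 − 11 days = May 8, 2009.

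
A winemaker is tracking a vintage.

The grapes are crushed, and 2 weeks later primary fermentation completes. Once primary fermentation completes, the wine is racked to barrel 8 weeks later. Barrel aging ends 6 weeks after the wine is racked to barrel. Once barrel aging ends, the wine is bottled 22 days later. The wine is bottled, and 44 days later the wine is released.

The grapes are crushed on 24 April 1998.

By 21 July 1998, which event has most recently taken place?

The wine is racked to barrel

The grapes are crushed: Apr 24, 1998.
Primary fermentation completes: Apr 24, 1998 + 2 weeks = May 8, 1998.
The wine is racked to barrel: May 8, 1998 + 8 weeks = Jul 3, 1998.
Barrel aging ends: Jul 3, 1998 + 6 weeks = Aug 14, 1998.
The wine is bottled: Aug 14, 1998 + 22 days = Sep 5, 1998.
The wine is released: Sep 5, 1998 + 44 days = Oct 19, 1998.
Jul 21, 1998 falls between when the wine is racked to barrel (Jul 3, 1998) and when barrel aging ends (Aug 14, 1998).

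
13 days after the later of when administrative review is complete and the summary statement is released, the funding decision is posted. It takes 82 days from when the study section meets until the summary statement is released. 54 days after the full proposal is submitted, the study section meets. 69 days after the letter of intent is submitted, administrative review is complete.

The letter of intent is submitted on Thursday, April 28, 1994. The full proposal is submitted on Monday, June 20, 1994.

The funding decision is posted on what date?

The letter of intent is submitted: Apr 28, 1994.
Administrative review is complete: Apr 28, 1994 + 69 days = Jul 6, 1994.
The full proposal is submitted: Jun 20, 1994.
The study section meets: Jun 20, 1994 + 54 days = Aug 13, 1994.
The summary statement is released: Aug 13, 1994 + 82 days = Nov 3, 1994.
Both prerequisites met — administrative review is complete (Jul 6, 1994), the summary statement is released (Nov 3, 1994); the later is Nov 3, 1994.
The funding decision is posted: Nov 3, 1994 + 13 days = Nov 16, 1994.

Wednesday, November 16, 1994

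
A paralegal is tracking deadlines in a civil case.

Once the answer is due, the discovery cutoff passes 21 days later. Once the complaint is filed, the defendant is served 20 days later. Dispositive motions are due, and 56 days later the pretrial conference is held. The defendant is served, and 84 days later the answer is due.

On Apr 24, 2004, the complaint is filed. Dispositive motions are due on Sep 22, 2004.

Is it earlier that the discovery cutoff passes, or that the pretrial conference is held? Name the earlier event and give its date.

The complaint is filed: Apr 24, 2004.
The defendant is served: Apr 24, 2004 + 20 days = May 14, 2004.
The answer is due: May 14, 2004 + 84 days = Aug 6, 2004.
The discovery cutoff passes: Aug 6, 2004 + 21 days = Aug 27, 2004.
Dispositive motions are due: Sep 22, 2004.
The pretrial conference is held: Sep 22, 2004 + 56 days = Nov 17, 2004.
Comparing: the discovery cutoff passes on Aug 27, 2004 vs the pretrial conference is held on Nov 17, 2004. Earlier: the discovery cutoff passes.

The discovery cutoff passes — Aug 27, 2004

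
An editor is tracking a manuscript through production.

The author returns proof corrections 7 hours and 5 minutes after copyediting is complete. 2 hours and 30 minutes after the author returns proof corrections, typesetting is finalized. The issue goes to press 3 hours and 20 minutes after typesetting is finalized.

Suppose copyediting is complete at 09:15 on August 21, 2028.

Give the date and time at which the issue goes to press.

Copyediting is complete: 09:15 Aug 21, 2028.
The author returns proof corrections: 09:15 Aug 21, 2028 + 7h05m = 16:20 Aug 21, 2028.
Typesetting is finalized: 16:20 Aug 21, 2028 + 2h30m = 18:50 Aug 21, 2028.
The issue goes to press: 18:50 Aug 21, 2028 + 3h20m = 22:10 Aug 21, 2028.

22:10 on August 21, 2028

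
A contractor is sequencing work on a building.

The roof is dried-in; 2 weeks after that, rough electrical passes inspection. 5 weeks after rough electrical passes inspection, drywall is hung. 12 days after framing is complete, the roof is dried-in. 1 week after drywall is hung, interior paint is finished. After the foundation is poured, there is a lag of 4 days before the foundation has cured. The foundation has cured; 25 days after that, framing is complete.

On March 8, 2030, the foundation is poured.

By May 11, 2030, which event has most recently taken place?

Rough electrical passes inspection

The foundation is poured: Mar 8, 2030.
The foundation has cured: Mar 8, 2030 + 4 days = Mar 12, 2030.
Framing is complete: Mar 12, 2030 + 25 days = Apr 6, 2030.
The roof is dried-in: Apr 6, 2030 + 12 days = Apr 18, 2030.
Rough electrical passes inspection: Apr 18, 2030 + 2 weeks = May 2, 2030.
Drywall is hung: May 2, 2030 + 5 weeks = Jun 6, 2030.
Interior paint is finished: Jun 6, 2030 + 1 week = Jun 13, 2030.
May 11, 2030 falls between when rough electrical passes inspection (May 2, 2030) and when drywall is hung (Jun 6, 2030).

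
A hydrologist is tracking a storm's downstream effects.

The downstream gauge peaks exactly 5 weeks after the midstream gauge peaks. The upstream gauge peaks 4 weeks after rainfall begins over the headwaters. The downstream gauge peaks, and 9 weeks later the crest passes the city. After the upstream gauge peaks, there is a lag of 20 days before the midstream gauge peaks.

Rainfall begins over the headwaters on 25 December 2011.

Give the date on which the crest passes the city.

Rainfall begins over the headwaters: Dec 25, 2011.
The upstream gauge peaks: Dec 25, 2011 + 4 weeks = Jan 22, 2012.
The midstream gauge peaks: Jan 22, 2012 + 20 days = Feb 11, 2012.
The downstream gauge peaks: Feb 11, 2012 + 5 weeks = Mar 17, 2012.
The crest passes the city: Mar 17, 2012 + 9 weeks = May 19, 2012.

19 May 2012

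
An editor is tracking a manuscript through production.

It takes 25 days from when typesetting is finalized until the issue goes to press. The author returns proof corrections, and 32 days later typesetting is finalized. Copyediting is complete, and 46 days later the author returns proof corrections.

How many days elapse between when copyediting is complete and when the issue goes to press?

Causal path: copyediting is complete → the author returns proof corrections → typesetting is finalized → the issue goes to press.
Total delay along the path: 46 + 32 + 25 = 103 days.

103 days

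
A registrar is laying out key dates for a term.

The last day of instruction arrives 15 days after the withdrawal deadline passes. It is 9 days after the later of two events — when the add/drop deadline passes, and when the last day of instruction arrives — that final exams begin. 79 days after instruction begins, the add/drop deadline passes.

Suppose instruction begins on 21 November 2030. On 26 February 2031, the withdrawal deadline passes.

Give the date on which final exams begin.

22 March 2031

Instruction begins: Nov 21, 2030.
The add/drop deadline passes: Nov 21, 2030 + 79 days = Feb 8, 2031.
The withdrawal deadline passes: Feb 26, 2031.
The last day of instruction arrives: Feb 26, 2031 + 15 days = Mar 13, 2031.
Both prerequisites met — the add/drop deadline passes (Feb 8, 2031), the last day of instruction arrives (Mar 13, 2031); the later is Mar 13, 2031.
Final exams begin: Mar 13, 2031 + 9 days = Mar 22, 2031.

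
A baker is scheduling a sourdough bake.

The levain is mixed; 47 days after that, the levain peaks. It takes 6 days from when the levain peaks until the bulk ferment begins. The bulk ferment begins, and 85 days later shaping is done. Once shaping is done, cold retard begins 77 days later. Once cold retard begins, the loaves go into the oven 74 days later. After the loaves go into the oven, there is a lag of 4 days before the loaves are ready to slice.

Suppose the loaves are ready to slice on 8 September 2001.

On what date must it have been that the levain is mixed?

19 November 2000

The loaves are ready to slice: Sep 8, 2001.
The loaves go into the oven: Sep 8, 2001 − 4 days = Sep 4, 2001.
Cold retard begins: Sep 4, 2001 − 74 days = Jun 22, 2001.
Shaping is done: Jun 22, 2001 − 77 days = Apr 6, 2001.
The bulk ferment begins: Apr 6, 2001 − 85 days = Jan 11, 2001.
The levain peaks: Jan 11, 2001 − 6 days = Jan 5, 2001.
The levain is mixed: Jan 5, 2001 − 47 days = Nov 19, 2000.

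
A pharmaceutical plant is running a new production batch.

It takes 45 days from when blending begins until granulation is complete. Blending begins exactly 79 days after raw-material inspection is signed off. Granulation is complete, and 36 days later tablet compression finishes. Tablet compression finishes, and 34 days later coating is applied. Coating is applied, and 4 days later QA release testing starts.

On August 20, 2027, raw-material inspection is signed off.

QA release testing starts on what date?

Raw-material inspection is signed off: Aug 20, 2027.
Blending begins: Aug 20, 2027 + 79 days = Nov 7, 2027.
Granulation is complete: Nov 7, 2027 + 45 days = Dec 22, 2027.
Tablet compression finishes: Dec 22, 2027 + 36 days = Jan 27, 2028.
Coating is applied: Jan 27, 2028 + 34 days = Mar 1, 2028.
QA release testing starts: Mar 1, 2028 + 4 days = Mar 5, 2028.

March 5, 2028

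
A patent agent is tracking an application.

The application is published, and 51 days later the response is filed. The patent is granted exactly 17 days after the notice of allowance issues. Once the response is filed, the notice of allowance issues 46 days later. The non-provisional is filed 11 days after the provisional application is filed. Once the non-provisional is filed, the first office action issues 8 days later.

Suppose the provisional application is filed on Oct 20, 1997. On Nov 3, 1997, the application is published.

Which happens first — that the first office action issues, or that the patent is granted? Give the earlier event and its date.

The provisional application is filed: Oct 20, 1997.
The non-provisional is filed: Oct 20, 1997 + 11 days = Oct 31, 1997.
The first office action issues: Oct 31, 1997 + 8 days = Nov 8, 1997.
The application is published: Nov 3, 1997.
The response is filed: Nov 3, 1997 + 51 days = Dec 24, 1997.
The notice of allowance issues: Dec 24, 1997 + 46 days = Feb 8, 1998.
The patent is granted: Feb 8, 1998 + 17 days = Feb 25, 1998.
Comparing: the first office action issues on Nov 8, 1997 vs the patent is granted on Feb 25, 1998. Earlier: the first office action issues.

The first office action issues — Nov 8, 1997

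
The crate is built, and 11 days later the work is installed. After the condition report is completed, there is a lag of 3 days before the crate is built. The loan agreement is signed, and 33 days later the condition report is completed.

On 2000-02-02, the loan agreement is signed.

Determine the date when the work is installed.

The loan agreement is signed: Feb 2, 2000.
The condition report is completed: Feb 2, 2000 + 33 days = Mar 6, 2000.
The crate is built: Mar 6, 2000 + 3 days = Mar 9, 2000.
The work is installed: Mar 9, 2000 + 11 days = Mar 20, 2000.

2000-03-20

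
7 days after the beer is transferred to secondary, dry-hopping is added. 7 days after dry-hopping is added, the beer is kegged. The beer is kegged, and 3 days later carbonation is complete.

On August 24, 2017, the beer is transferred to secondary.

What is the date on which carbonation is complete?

The beer is transferred to secondary: Aug 24, 2017.
Dry-hopping is added: Aug 24, 2017 + 7 days = Aug 31, 2017.
The beer is kegged: Aug 31, 2017 + 7 days = Sep 7, 2017.
Carbonation is complete: Sep 7, 2017 + 3 days = Sep 10, 2017.

September 10, 2017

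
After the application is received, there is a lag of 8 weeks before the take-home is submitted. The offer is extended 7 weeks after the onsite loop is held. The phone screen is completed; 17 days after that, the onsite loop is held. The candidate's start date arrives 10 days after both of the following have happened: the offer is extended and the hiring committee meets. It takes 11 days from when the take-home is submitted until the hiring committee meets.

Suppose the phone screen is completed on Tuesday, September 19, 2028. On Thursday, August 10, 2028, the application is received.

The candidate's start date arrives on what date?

Monday, December 4, 2028

The phone screen is completed: Sep 19, 2028.
The onsite loop is held: Sep 19, 2028 + 17 days = Oct 6, 2028.
The offer is extended: Oct 6, 2028 + 7 weeks = Nov 24, 2028.
The application is received: Aug 10, 2028.
The take-home is submitted: Aug 10, 2028 + 8 weeks = Oct 5, 2028.
The hiring committee meets: Oct 5, 2028 + 11 days = Oct 16, 2028.
Both prerequisites met — the offer is extended (Nov 24, 2028), the hiring committee meets (Oct 16, 2028); the later is Nov 24, 2028.
The candidate's start date arrives: Nov 24, 2028 + 10 days = Dec 4, 2028.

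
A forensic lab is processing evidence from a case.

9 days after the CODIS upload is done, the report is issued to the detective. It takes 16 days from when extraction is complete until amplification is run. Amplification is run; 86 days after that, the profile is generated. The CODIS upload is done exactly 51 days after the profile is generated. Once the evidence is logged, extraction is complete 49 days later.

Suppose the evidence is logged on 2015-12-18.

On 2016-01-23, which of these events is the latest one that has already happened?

The evidence is logged: Dec 18, 2015.
Extraction is complete: Dec 18, 2015 + 49 days = Feb 5, 2016.
Amplification is run: Feb 5, 2016 + 16 days = Feb 21, 2016.
The profile is generated: Feb 21, 2016 + 86 days = May 17, 2016.
The CODIS upload is done: May 17, 2016 + 51 days = Jul 7, 2016.
The report is issued to the detective: Jul 7, 2016 + 9 days = Jul 16, 2016.
Jan 23, 2016 falls between when the evidence is logged (Dec 18, 2015) and when extraction is complete (Feb 5, 2016).

The evidence is logged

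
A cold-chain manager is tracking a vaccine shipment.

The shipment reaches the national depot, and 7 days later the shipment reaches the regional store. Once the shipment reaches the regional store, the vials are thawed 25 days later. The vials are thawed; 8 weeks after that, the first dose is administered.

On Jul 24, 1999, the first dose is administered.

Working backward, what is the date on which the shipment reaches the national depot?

Apr 27, 1999

The first dose is administered: Jul 24, 1999.
The vials are thawed: Jul 24, 1999 − 8 weeks = May 29, 1999.
The shipment reaches the regional store: May 29, 1999 − 25 days = May 4, 1999.
The shipment reaches the national depot: May 4, 1999 − 7 days = Apr 27, 1999.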